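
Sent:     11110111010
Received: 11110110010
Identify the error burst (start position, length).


XOR: 00000001000

Burst at position 7, length 1


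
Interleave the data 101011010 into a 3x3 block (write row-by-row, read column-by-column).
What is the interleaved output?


Matrix:
  101
  011
  010
Read columns: 100011110

100011110


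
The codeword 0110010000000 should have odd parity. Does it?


Number of 1s: 3

Yes, parity is correct (3 ones)


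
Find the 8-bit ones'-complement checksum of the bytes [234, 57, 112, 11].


Sum = 414 mod 256 = 158
Complement = 97

97


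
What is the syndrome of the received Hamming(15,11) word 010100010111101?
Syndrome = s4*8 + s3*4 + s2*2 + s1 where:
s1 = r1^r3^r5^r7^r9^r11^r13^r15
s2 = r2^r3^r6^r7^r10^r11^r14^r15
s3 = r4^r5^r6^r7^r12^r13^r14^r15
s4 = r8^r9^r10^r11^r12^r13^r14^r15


s1=1, s2=0, s3=0, s4=0

Syndrome = 1 (error at position 1)


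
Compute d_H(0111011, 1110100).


XOR: 1001111
Count of 1s: 5

5


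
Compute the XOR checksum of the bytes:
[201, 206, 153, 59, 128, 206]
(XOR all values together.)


XOR chain: 201 ^ 206 ^ 153 ^ 59 ^ 128 ^ 206 = 235

235


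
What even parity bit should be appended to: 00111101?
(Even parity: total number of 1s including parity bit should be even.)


Number of 1s in data: 5
Parity bit: 1

1


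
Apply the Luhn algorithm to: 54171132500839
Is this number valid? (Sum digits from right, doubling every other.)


Luhn sum = 49
49 mod 10 = 9

Invalid (Luhn sum mod 10 = 9)


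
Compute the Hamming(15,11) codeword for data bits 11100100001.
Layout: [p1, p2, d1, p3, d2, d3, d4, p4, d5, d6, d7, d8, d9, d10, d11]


Parity bits: p1=1, p2=0, p3=1, p4=0

101111000100001


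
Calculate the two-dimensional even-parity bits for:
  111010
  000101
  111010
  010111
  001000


Row parities: 00001
Column parities: 011010

Row P: 00001, Col P: 011010, Corner: 1


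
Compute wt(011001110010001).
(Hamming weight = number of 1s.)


Counting 1s in 011001110010001

7


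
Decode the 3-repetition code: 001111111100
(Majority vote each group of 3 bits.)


Groups: 001, 111, 111, 100
Majority votes: 0110

0110


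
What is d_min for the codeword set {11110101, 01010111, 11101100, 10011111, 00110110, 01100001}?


Comparing all pairs, minimum distance: 3
Can detect 2 errors, correct 1 errors

3


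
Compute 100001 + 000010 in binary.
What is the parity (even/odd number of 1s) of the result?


100001 = 33
000010 = 2
Sum = 35 = 100011
1s count = 3

odd parity (3 ones in 100011)


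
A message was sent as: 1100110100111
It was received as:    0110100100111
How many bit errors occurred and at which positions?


XOR: 1010010000000

3 error(s) at position(s): 0, 2, 5


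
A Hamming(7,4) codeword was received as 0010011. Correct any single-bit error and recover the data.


Syndrome = 2: error at position 2

Data: 1011 (corrected bit 2)


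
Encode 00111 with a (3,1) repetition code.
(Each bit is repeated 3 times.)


Each bit -> 3 copies

000000111111111


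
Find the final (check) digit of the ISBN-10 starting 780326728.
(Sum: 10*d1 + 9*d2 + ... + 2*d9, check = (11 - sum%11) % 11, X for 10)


Weighted sum: 255
255 mod 11 = 2

Check digit: 9


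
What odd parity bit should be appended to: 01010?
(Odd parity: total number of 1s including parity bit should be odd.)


Number of 1s in data: 2
Parity bit: 1

1


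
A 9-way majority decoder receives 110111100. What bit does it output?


Ones: 6 out of 9
Threshold: 5

1 (6/9 voted 1)


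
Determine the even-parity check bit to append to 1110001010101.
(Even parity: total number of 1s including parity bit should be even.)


Number of 1s in data: 7
Parity bit: 1

1


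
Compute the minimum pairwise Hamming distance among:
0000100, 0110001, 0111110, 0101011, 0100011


Comparing all pairs, minimum distance: 1
Can detect 0 errors, correct 0 errors

1


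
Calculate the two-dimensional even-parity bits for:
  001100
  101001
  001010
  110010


Row parities: 0101
Column parities: 011101

Row P: 0101, Col P: 011101, Corner: 0


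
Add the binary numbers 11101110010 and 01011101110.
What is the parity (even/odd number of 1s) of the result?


11101110010 = 1906
01011101110 = 750
Sum = 2656 = 101001100000
1s count = 4

even parity (4 ones in 101001100000)


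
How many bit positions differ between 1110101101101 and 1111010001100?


XOR: 0001111100001
Count of 1s: 6

6


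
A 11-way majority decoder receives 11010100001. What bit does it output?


Ones: 5 out of 11
Threshold: 6

0 (5/11 voted 1)


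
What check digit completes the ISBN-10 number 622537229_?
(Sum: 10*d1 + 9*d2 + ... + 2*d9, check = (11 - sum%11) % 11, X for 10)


Weighted sum: 214
214 mod 11 = 5

Check digit: 6


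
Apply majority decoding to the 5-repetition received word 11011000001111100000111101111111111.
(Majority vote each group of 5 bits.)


Groups: 11011, 00000, 11111, 00000, 11110, 11111, 11111
Majority votes: 1010111

1010111


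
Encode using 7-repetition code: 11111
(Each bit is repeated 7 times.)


Each bit -> 7 copies

11111111111111111111111111111111111


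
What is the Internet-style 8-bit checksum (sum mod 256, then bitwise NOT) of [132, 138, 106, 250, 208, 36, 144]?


Sum = 1014 mod 256 = 246
Complement = 9

9


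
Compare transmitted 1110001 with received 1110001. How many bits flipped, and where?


XOR: 0000000

0 errors (received matches sent)


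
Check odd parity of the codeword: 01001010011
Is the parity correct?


Number of 1s: 5

Yes, parity is correct (5 ones)


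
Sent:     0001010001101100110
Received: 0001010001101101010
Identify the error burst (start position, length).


XOR: 0000000000000001100

Burst at position 15, length 2


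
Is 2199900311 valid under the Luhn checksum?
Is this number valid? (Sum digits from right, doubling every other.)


Luhn sum = 38
38 mod 10 = 8

Invalid (Luhn sum mod 10 = 8)


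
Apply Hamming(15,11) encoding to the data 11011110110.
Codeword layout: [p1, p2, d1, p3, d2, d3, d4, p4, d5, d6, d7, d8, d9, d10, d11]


Parity bits: p1=0, p2=1, p3=0, p4=1

011010111110110


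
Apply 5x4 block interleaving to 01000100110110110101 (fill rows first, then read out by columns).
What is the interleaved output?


Matrix:
  0100
  0100
  1101
  1011
  0101
Read columns: 00110111010001000111

00110111010001000111


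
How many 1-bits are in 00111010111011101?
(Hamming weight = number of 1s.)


Counting 1s in 00111010111011101

11


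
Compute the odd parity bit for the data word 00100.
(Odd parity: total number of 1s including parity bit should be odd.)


Number of 1s in data: 1
Parity bit: 0

0


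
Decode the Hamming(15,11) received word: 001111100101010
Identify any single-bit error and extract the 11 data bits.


Syndrome = 11: error at position 11

Data: 11110111010 (corrected bit 11)


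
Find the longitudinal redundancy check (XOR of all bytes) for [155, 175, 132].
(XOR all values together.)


XOR chain: 155 ^ 175 ^ 132 = 176

176


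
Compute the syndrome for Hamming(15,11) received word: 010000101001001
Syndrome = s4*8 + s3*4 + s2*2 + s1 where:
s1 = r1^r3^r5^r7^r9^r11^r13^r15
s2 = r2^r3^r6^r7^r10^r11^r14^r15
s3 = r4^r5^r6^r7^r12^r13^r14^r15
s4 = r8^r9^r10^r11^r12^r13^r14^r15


s1=1, s2=1, s3=1, s4=1

Syndrome = 15 (error at position 15)


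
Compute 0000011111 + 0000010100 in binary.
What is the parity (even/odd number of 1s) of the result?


0000011111 = 31
0000010100 = 20
Sum = 51 = 110011
1s count = 4

even parity (4 ones in 110011)


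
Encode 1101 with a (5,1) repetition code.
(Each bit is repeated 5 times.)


Each bit -> 5 copies

11111111110000011111


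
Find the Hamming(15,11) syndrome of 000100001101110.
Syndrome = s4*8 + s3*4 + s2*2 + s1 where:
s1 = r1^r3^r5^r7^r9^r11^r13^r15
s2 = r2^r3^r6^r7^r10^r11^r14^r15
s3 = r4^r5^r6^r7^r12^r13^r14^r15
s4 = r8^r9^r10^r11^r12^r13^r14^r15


s1=0, s2=0, s3=0, s4=1

Syndrome = 8 (error at position 8)


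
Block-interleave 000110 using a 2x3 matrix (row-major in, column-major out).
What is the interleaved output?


Matrix:
  000
  110
Read columns: 010100

010100


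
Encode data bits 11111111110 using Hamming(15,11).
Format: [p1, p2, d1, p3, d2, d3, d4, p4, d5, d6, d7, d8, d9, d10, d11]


Parity bits: p1=0, p2=0, p3=0, p4=0

001011101111110


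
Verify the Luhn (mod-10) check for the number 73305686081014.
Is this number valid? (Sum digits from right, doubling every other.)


Luhn sum = 50
50 mod 10 = 0

Valid (Luhn sum mod 10 = 0)


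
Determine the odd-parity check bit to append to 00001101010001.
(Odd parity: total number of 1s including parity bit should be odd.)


Number of 1s in data: 5
Parity bit: 0

0


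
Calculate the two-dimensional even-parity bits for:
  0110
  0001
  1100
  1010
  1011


Row parities: 01001
Column parities: 1010

Row P: 01001, Col P: 1010, Corner: 0


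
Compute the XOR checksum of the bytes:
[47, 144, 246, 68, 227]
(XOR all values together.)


XOR chain: 47 ^ 144 ^ 246 ^ 68 ^ 227 = 238

238


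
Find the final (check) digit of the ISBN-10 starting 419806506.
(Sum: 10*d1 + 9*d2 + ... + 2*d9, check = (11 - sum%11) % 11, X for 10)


Weighted sum: 239
239 mod 11 = 8

Check digit: 3


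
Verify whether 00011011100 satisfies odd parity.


Number of 1s: 5

Yes, parity is correct (5 ones)


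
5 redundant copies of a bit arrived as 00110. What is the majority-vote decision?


Ones: 2 out of 5
Threshold: 3

0 (2/5 voted 1)


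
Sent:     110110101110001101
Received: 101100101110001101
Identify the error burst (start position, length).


XOR: 011010000000000000

Burst at position 1, length 4


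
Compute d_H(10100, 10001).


XOR: 00101
Count of 1s: 2

2


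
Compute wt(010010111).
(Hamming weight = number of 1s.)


Counting 1s in 010010111

5


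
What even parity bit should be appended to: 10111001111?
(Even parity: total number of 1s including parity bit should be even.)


Number of 1s in data: 8
Parity bit: 0

0


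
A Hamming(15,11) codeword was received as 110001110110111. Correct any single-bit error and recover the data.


Syndrome = 7: error at position 7

Data: 00100110111 (corrected bit 7)


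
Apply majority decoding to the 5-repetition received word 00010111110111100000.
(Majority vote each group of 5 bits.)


Groups: 00010, 11111, 01111, 00000
Majority votes: 0110

0110


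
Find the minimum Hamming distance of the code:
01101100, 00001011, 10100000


Comparing all pairs, minimum distance: 4
Can detect 3 errors, correct 1 errors

4


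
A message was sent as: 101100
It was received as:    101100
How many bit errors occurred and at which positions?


XOR: 000000

0 errors (received matches sent)


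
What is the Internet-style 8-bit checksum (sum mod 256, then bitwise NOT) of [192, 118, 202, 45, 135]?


Sum = 692 mod 256 = 180
Complement = 75

75


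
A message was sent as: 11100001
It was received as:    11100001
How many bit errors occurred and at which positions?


XOR: 00000000

0 errors (received matches sent)


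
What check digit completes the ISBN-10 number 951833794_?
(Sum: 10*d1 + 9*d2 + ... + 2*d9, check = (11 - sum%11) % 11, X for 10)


Weighted sum: 295
295 mod 11 = 9

Check digit: 2


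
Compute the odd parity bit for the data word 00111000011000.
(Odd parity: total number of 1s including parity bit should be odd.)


Number of 1s in data: 5
Parity bit: 0

0


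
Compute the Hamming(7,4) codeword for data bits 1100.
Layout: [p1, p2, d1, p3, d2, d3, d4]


Parity bits: p1=0, p2=1, p3=1

0111100


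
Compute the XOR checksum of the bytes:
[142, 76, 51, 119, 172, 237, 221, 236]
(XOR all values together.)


XOR chain: 142 ^ 76 ^ 51 ^ 119 ^ 172 ^ 237 ^ 221 ^ 236 = 246

246


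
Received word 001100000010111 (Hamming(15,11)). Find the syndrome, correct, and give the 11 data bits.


Syndrome = 0: no error detected

Data: 10000010111 (no errors)


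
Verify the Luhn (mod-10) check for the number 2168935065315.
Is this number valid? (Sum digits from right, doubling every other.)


Luhn sum = 54
54 mod 10 = 4

Invalid (Luhn sum mod 10 = 4)


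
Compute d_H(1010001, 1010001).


XOR: 0000000
Count of 1s: 0

0


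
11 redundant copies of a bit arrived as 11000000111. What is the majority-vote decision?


Ones: 5 out of 11
Threshold: 6

0 (5/11 voted 1)


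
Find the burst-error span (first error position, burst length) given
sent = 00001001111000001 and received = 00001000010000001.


XOR: 00000001101000000

Burst at position 7, length 4


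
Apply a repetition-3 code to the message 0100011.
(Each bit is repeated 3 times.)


Each bit -> 3 copies

000111000000000111111


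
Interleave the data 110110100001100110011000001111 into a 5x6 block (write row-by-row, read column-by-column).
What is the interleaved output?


Matrix:
  110110
  100001
  100110
  011000
  001111
Read columns: 111001001000011101011010101001

111001001000011101011010101001


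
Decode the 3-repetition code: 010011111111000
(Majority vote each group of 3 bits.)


Groups: 010, 011, 111, 111, 000
Majority votes: 01110

01110


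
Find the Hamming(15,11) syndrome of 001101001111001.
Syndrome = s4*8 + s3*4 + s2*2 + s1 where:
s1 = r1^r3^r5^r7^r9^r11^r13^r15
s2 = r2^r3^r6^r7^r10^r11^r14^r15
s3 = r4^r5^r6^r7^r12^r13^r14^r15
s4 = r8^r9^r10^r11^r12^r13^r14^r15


s1=0, s2=1, s3=0, s4=1

Syndrome = 10 (error at position 10)


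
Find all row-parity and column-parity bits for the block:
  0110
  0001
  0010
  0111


Row parities: 0111
Column parities: 0010

Row P: 0111, Col P: 0010, Corner: 1


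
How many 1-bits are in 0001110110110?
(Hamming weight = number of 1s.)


Counting 1s in 0001110110110

7


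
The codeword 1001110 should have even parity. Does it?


Number of 1s: 4

Yes, parity is correct (4 ones)


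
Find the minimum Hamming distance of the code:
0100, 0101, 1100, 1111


Comparing all pairs, minimum distance: 1
Can detect 0 errors, correct 0 errors

1


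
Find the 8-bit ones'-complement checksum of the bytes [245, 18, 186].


Sum = 449 mod 256 = 193
Complement = 62

62


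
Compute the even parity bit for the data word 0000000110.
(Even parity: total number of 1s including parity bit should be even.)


Number of 1s in data: 2
Parity bit: 0

0


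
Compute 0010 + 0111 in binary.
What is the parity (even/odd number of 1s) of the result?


0010 = 2
0111 = 7
Sum = 9 = 1001
1s count = 2

even parity (2 ones in 1001)


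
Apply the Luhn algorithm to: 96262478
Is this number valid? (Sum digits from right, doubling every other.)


Luhn sum = 46
46 mod 10 = 6

Invalid (Luhn sum mod 10 = 6)


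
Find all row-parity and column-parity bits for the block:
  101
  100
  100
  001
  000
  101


Row parities: 011100
Column parities: 001

Row P: 011100, Col P: 001, Corner: 1


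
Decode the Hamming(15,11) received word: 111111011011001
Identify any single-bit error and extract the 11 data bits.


Syndrome = 14: error at position 14

Data: 11101011011 (corrected bit 14)


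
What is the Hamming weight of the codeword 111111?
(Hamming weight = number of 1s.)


Counting 1s in 111111

6


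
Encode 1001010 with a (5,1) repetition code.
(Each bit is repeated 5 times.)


Each bit -> 5 copies

11111000000000011111000001111100000


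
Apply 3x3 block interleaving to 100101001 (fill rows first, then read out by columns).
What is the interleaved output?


Matrix:
  100
  101
  001
Read columns: 110000011

110000011


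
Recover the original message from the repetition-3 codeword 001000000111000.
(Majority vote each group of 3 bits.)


Groups: 001, 000, 000, 111, 000
Majority votes: 00010

00010


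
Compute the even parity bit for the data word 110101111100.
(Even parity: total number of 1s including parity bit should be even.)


Number of 1s in data: 8
Parity bit: 0

0


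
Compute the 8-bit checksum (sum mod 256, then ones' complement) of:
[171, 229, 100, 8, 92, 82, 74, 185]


Sum = 941 mod 256 = 173
Complement = 82

82


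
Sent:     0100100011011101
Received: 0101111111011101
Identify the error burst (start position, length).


XOR: 0001011100000000

Burst at position 3, length 5


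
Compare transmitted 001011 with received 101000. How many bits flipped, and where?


XOR: 100011

3 error(s) at position(s): 0, 4, 5


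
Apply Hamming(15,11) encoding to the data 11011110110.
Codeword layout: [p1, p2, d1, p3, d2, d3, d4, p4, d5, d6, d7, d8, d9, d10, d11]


Parity bits: p1=0, p2=1, p3=0, p4=1

011010111110110


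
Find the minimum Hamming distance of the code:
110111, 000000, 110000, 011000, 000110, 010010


Comparing all pairs, minimum distance: 2
Can detect 1 errors, correct 0 errors

2


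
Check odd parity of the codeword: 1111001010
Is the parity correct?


Number of 1s: 6

No, parity error (6 ones)


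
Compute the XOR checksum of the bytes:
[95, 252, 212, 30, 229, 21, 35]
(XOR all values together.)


XOR chain: 95 ^ 252 ^ 212 ^ 30 ^ 229 ^ 21 ^ 35 = 186

186


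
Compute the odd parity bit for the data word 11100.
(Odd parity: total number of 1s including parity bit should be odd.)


Number of 1s in data: 3
Parity bit: 0

0


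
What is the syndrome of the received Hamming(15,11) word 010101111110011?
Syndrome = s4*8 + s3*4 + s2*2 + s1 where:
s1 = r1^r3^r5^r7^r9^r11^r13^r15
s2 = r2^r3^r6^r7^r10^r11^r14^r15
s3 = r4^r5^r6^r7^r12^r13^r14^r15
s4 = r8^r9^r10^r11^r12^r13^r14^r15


s1=0, s2=1, s3=1, s4=0

Syndrome = 6 (error at position 6)


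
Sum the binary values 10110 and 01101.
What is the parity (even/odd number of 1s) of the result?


10110 = 22
01101 = 13
Sum = 35 = 100011
1s count = 3

odd parity (3 ones in 100011)


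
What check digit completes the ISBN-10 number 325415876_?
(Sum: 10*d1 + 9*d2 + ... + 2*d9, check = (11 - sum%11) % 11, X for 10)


Weighted sum: 212
212 mod 11 = 3

Check digit: 8


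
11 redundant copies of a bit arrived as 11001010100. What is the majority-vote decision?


Ones: 5 out of 11
Threshold: 6

0 (5/11 voted 1)


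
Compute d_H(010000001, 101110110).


XOR: 111110111
Count of 1s: 8

8


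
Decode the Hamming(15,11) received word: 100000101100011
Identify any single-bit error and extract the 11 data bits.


Syndrome = 4: error at position 4

Data: 00011100011 (corrected bit 4)


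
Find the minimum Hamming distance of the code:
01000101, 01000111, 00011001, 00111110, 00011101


Comparing all pairs, minimum distance: 1
Can detect 0 errors, correct 0 errors

1


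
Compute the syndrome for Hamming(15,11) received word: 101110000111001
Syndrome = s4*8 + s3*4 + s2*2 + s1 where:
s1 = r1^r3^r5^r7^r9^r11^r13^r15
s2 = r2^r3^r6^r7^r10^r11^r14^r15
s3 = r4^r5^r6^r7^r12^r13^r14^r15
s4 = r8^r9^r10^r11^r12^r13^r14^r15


s1=1, s2=0, s3=0, s4=0

Syndrome = 1 (error at position 1)


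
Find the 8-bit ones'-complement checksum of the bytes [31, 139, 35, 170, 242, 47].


Sum = 664 mod 256 = 152
Complement = 103

103


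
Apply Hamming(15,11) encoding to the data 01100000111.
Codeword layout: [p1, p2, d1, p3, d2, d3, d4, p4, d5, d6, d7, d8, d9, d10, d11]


Parity bits: p1=1, p2=1, p3=1, p4=1

110111010000111


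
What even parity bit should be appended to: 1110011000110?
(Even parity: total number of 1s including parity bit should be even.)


Number of 1s in data: 7
Parity bit: 1

1


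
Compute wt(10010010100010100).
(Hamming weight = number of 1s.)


Counting 1s in 10010010100010100

6


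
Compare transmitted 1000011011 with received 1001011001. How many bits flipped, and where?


XOR: 0001000010

2 error(s) at position(s): 3, 8


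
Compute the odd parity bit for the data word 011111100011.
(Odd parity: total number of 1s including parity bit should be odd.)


Number of 1s in data: 8
Parity bit: 1

1


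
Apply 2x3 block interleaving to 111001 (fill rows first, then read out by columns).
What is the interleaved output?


Matrix:
  111
  001
Read columns: 101011

101011


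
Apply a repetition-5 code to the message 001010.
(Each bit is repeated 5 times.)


Each bit -> 5 copies

000000000011111000001111100000


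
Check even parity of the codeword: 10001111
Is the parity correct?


Number of 1s: 5

No, parity error (5 ones)


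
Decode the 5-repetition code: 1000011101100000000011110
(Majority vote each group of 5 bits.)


Groups: 10000, 11101, 10000, 00000, 11110
Majority votes: 01001

01001


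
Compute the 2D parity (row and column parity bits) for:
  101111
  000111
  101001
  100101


Row parities: 1111
Column parities: 100100

Row P: 1111, Col P: 100100, Corner: 0


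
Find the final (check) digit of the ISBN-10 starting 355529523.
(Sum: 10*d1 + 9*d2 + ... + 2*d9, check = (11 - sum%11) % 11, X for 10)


Weighted sum: 239
239 mod 11 = 8

Check digit: 3


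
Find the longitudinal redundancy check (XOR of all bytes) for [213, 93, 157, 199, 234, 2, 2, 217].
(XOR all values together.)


XOR chain: 213 ^ 93 ^ 157 ^ 199 ^ 234 ^ 2 ^ 2 ^ 217 = 225

225


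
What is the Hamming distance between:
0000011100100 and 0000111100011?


XOR: 0000100000111
Count of 1s: 4

4


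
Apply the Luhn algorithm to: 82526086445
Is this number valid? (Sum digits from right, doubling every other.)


Luhn sum = 55
55 mod 10 = 5

Invalid (Luhn sum mod 10 = 5)


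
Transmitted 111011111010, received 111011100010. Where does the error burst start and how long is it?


XOR: 000000011000

Burst at position 7, length 2


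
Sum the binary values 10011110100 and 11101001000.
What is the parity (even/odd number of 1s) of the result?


10011110100 = 1268
11101001000 = 1864
Sum = 3132 = 110000111100
1s count = 6

even parity (6 ones in 110000111100)


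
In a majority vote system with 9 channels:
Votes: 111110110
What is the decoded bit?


Ones: 7 out of 9
Threshold: 5

1 (7/9 voted 1)


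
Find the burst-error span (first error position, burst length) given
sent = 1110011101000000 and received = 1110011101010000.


XOR: 0000000000010000

Burst at position 11, length 1


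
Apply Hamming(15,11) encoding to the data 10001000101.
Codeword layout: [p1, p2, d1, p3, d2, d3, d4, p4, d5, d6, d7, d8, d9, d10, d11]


Parity bits: p1=0, p2=0, p3=0, p4=1

001000011000101


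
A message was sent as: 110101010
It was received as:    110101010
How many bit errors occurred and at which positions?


XOR: 000000000

0 errors (received matches sent)


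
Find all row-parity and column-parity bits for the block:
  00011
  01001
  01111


Row parities: 000
Column parities: 00101

Row P: 000, Col P: 00101, Corner: 0


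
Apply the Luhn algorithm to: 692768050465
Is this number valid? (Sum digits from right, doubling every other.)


Luhn sum = 51
51 mod 10 = 1

Invalid (Luhn sum mod 10 = 1)


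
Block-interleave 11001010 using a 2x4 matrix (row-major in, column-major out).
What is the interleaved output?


Matrix:
  1100
  1010
Read columns: 11100100

11100100


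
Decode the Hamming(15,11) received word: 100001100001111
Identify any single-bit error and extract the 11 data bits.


Syndrome = 0: no error detected

Data: 00110001111 (no errors)


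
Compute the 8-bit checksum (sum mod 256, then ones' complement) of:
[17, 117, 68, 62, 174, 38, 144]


Sum = 620 mod 256 = 108
Complement = 147

147


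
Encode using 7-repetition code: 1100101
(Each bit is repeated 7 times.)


Each bit -> 7 copies

1111111111111100000000000000111111100000001111111


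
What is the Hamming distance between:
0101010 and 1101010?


XOR: 1000000
Count of 1s: 1

1


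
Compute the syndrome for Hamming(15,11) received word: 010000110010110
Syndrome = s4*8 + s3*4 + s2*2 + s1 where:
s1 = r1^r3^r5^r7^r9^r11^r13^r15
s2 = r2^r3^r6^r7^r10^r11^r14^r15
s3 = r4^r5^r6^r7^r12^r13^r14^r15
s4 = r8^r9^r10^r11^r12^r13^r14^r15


s1=1, s2=0, s3=1, s4=0

Syndrome = 5 (error at position 5)


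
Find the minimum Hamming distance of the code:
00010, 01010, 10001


Comparing all pairs, minimum distance: 1
Can detect 0 errors, correct 0 errors

1


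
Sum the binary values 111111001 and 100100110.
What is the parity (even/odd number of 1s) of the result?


111111001 = 505
100100110 = 294
Sum = 799 = 1100011111
1s count = 7

odd parity (7 ones in 1100011111)


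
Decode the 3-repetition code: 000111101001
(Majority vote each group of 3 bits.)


Groups: 000, 111, 101, 001
Majority votes: 0110

0110


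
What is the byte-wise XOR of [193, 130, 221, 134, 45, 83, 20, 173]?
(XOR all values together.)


XOR chain: 193 ^ 130 ^ 221 ^ 134 ^ 45 ^ 83 ^ 20 ^ 173 = 223

223


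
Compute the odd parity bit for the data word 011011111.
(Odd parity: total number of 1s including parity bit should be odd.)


Number of 1s in data: 7
Parity bit: 0

0


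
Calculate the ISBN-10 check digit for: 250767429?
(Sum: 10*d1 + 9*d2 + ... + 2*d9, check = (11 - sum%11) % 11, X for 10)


Weighted sum: 225
225 mod 11 = 5

Check digit: 6


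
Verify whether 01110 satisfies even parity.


Number of 1s: 3

No, parity error (3 ones)


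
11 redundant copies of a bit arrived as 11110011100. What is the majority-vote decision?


Ones: 7 out of 11
Threshold: 6

1 (7/11 voted 1)


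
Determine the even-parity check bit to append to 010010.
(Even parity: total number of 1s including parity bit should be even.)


Number of 1s in data: 2
Parity bit: 0

0


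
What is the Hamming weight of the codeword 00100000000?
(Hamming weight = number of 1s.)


Counting 1s in 00100000000

1


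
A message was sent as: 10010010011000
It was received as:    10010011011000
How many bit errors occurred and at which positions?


XOR: 00000001000000

1 error(s) at position(s): 7


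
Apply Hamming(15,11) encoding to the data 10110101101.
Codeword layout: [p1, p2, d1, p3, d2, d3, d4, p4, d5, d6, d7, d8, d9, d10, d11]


Parity bits: p1=0, p2=1, p3=1, p4=0

011101100101101


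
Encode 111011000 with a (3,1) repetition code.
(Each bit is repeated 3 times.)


Each bit -> 3 copies

111111111000111111000000000


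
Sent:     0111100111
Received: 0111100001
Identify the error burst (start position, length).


XOR: 0000000110

Burst at position 7, length 2


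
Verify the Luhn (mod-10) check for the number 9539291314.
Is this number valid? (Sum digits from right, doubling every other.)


Luhn sum = 53
53 mod 10 = 3

Invalid (Luhn sum mod 10 = 3)


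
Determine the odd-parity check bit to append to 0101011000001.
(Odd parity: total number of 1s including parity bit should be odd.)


Number of 1s in data: 5
Parity bit: 0

0


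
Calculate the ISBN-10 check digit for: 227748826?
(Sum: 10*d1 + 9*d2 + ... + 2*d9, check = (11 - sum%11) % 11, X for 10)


Weighted sum: 257
257 mod 11 = 4

Check digit: 7


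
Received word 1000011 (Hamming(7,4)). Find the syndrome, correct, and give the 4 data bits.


Syndrome = 0: no error detected

Data: 0011 (no errors)


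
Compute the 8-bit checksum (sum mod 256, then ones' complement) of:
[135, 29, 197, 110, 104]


Sum = 575 mod 256 = 63
Complement = 192

192


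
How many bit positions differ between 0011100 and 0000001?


XOR: 0011101
Count of 1s: 4

4


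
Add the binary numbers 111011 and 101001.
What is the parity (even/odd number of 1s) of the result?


111011 = 59
101001 = 41
Sum = 100 = 1100100
1s count = 3

odd parity (3 ones in 1100100)


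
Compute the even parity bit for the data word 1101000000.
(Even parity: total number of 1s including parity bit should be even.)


Number of 1s in data: 3
Parity bit: 1

1


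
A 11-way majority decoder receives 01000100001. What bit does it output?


Ones: 3 out of 11
Threshold: 6

0 (3/11 voted 1)


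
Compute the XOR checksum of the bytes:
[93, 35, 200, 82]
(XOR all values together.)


XOR chain: 93 ^ 35 ^ 200 ^ 82 = 228

228


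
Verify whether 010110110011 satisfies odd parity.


Number of 1s: 7

Yes, parity is correct (7 ones)


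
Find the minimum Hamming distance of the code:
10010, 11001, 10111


Comparing all pairs, minimum distance: 2
Can detect 1 errors, correct 0 errors

2


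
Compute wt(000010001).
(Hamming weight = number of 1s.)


Counting 1s in 000010001

2


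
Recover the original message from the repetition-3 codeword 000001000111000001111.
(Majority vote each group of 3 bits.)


Groups: 000, 001, 000, 111, 000, 001, 111
Majority votes: 0001001

0001001


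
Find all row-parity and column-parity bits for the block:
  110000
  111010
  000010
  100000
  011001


Row parities: 00111
Column parities: 110001

Row P: 00111, Col P: 110001, Corner: 1


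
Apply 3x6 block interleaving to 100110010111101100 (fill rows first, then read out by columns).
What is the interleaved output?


Matrix:
  100110
  010111
  101100
Read columns: 101010001111110010

101010001111110010


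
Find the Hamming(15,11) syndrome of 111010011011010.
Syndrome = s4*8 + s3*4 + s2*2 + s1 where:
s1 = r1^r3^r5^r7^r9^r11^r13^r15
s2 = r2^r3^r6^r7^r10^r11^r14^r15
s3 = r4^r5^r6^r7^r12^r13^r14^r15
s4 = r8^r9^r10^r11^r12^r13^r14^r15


s1=1, s2=0, s3=1, s4=1

Syndrome = 13 (error at position 13)


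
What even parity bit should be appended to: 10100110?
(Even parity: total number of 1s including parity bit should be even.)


Number of 1s in data: 4
Parity bit: 0

0


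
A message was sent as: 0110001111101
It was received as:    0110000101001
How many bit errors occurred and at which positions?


XOR: 0000001010100

3 error(s) at position(s): 6, 8, 10


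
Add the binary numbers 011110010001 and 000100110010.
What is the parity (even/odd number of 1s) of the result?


011110010001 = 1937
000100110010 = 306
Sum = 2243 = 100011000011
1s count = 5

odd parity (5 ones in 100011000011)


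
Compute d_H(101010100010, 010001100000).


XOR: 111011000010
Count of 1s: 6

6


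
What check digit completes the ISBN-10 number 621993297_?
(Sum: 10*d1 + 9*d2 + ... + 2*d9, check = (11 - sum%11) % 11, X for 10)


Weighted sum: 267
267 mod 11 = 3

Check digit: 8


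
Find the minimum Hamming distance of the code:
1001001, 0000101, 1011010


Comparing all pairs, minimum distance: 3
Can detect 2 errors, correct 1 errors

3


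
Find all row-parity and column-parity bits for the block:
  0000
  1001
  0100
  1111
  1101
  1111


Row parities: 001010
Column parities: 0000

Row P: 001010, Col P: 0000, Corner: 0


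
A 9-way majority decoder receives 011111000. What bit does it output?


Ones: 5 out of 9
Threshold: 5

1 (5/9 voted 1)


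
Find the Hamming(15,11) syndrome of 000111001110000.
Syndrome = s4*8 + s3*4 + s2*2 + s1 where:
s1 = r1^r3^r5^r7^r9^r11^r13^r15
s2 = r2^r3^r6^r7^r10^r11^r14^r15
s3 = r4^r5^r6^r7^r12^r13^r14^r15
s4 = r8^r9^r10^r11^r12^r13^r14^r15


s1=1, s2=1, s3=1, s4=1

Syndrome = 15 (error at position 15)


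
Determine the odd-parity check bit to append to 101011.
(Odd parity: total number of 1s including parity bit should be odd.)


Number of 1s in data: 4
Parity bit: 1

1


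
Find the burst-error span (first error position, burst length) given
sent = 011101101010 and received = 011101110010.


XOR: 000000011000

Burst at position 7, length 2


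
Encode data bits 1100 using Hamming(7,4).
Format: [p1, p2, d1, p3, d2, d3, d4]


Parity bits: p1=0, p2=1, p3=1

0111100


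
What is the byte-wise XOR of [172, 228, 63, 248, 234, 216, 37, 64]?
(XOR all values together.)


XOR chain: 172 ^ 228 ^ 63 ^ 248 ^ 234 ^ 216 ^ 37 ^ 64 = 216

216


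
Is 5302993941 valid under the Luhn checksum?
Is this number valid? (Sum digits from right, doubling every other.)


Luhn sum = 48
48 mod 10 = 8

Invalid (Luhn sum mod 10 = 8)


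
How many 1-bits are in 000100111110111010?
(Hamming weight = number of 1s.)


Counting 1s in 000100111110111010

10


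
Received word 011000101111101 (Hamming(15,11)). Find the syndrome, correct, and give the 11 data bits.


Syndrome = 0: no error detected

Data: 10011111101 (no errors)


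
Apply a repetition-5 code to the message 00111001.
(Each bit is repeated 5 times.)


Each bit -> 5 copies

0000000000111111111111111000000000011111


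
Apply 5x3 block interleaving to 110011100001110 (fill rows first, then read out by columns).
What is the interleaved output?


Matrix:
  110
  011
  100
  001
  110
Read columns: 101011100101010

101011100101010


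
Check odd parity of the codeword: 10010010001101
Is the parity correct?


Number of 1s: 6

No, parity error (6 ones)


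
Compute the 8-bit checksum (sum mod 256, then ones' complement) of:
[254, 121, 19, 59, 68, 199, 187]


Sum = 907 mod 256 = 139
Complement = 116

116


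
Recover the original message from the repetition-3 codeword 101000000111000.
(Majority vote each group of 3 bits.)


Groups: 101, 000, 000, 111, 000
Majority votes: 10010

10010


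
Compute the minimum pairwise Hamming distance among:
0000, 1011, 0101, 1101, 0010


Comparing all pairs, minimum distance: 1
Can detect 0 errors, correct 0 errors

1


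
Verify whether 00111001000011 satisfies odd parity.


Number of 1s: 6

No, parity error (6 ones)


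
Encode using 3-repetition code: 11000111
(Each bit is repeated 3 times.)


Each bit -> 3 copies

111111000000000111111111


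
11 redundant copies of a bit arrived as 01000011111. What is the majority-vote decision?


Ones: 6 out of 11
Threshold: 6

1 (6/11 voted 1)


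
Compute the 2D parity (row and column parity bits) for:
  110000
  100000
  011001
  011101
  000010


Row parities: 01101
Column parities: 010110

Row P: 01101, Col P: 010110, Corner: 1


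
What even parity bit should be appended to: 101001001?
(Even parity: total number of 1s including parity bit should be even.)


Number of 1s in data: 4
Parity bit: 0

0


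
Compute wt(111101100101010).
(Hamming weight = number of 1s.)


Counting 1s in 111101100101010

9


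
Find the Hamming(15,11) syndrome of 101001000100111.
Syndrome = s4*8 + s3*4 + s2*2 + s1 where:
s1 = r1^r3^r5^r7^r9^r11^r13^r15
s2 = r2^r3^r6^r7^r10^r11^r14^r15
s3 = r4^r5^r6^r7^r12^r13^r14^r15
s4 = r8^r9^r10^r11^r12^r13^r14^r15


s1=0, s2=1, s3=0, s4=0

Syndrome = 2 (error at position 2)


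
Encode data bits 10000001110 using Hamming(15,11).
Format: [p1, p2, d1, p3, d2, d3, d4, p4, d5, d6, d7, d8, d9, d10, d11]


Parity bits: p1=0, p2=0, p3=1, p4=1

001100010001110


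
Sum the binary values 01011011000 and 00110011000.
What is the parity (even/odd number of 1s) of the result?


01011011000 = 728
00110011000 = 408
Sum = 1136 = 10001110000
1s count = 4

even parity (4 ones in 10001110000)


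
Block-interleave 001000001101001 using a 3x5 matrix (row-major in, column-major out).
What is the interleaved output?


Matrix:
  00100
  00011
  01001
Read columns: 000001100010011

000001100010011


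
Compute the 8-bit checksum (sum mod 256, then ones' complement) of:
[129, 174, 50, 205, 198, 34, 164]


Sum = 954 mod 256 = 186
Complement = 69

69


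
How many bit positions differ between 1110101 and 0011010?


XOR: 1101111
Count of 1s: 6

6


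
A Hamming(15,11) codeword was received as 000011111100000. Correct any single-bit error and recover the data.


Syndrome = 15: error at position 15

Data: 01111100001 (corrected bit 15)


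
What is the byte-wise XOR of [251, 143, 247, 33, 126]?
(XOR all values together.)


XOR chain: 251 ^ 143 ^ 247 ^ 33 ^ 126 = 220

220


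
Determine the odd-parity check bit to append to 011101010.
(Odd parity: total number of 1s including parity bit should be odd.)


Number of 1s in data: 5
Parity bit: 0

0


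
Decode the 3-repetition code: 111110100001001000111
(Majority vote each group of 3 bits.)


Groups: 111, 110, 100, 001, 001, 000, 111
Majority votes: 1100001

1100001


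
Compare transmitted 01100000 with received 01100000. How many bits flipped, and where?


XOR: 00000000

0 errors (received matches sent)


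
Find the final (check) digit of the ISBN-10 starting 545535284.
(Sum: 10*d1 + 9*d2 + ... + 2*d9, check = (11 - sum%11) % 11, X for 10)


Weighted sum: 244
244 mod 11 = 2

Check digit: 9


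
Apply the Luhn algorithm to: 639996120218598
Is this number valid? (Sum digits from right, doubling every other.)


Luhn sum = 81
81 mod 10 = 1

Invalid (Luhn sum mod 10 = 1)


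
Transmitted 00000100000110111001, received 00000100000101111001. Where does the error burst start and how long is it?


XOR: 00000000000011000000

Burst at position 12, length 2


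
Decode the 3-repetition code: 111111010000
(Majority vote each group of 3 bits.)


Groups: 111, 111, 010, 000
Majority votes: 1100

1100


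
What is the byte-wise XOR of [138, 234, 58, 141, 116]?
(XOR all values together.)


XOR chain: 138 ^ 234 ^ 58 ^ 141 ^ 116 = 163

163


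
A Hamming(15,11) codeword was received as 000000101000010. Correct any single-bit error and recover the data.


Syndrome = 0: no error detected

Data: 00011000010 (no errors)


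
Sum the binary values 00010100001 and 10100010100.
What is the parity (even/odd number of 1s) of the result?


00010100001 = 161
10100010100 = 1300
Sum = 1461 = 10110110101
1s count = 7

odd parity (7 ones in 10110110101)


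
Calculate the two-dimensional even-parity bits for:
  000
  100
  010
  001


Row parities: 0111
Column parities: 111

Row P: 0111, Col P: 111, Corner: 1


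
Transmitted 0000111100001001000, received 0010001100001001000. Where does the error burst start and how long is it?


XOR: 0010110000000000000

Burst at position 2, length 4


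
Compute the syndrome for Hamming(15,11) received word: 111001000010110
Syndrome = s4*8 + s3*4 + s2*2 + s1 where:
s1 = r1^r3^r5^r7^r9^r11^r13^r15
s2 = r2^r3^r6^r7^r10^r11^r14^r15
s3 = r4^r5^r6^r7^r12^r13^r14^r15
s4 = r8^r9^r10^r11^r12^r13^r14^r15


s1=0, s2=1, s3=1, s4=1

Syndrome = 14 (error at position 14)


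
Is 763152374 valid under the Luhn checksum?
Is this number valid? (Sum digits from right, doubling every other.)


Luhn sum = 36
36 mod 10 = 6

Invalid (Luhn sum mod 10 = 6)


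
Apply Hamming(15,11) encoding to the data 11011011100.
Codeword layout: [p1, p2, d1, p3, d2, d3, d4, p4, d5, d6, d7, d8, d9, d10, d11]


Parity bits: p1=0, p2=1, p3=0, p4=0

011010101011100


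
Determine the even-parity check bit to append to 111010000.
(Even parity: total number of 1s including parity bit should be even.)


Number of 1s in data: 4
Parity bit: 0

0


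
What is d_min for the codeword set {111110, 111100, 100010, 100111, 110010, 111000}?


Comparing all pairs, minimum distance: 1
Can detect 0 errors, correct 0 errors

1


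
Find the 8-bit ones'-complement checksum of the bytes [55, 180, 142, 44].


Sum = 421 mod 256 = 165
Complement = 90

90


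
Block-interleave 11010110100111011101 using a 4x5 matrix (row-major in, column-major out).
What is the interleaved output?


Matrix:
  11010
  11010
  01110
  11101
Read columns: 11011111001111100001

11011111001111100001


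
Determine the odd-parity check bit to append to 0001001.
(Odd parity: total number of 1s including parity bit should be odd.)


Number of 1s in data: 2
Parity bit: 1

1
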